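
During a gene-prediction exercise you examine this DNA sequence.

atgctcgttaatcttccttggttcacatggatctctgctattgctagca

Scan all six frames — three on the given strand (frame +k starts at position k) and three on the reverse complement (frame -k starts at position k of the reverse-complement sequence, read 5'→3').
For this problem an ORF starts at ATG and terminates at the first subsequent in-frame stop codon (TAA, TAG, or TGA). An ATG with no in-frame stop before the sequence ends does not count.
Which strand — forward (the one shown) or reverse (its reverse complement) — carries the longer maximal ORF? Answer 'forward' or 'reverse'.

forward

Reverse complement (5'→3'): TGCTAGCAATAGCAGAGATCCATGTGAACCAAGGAAGATTAACGAGCAT
Frame +1: ATG CTC GTT AAT CTT CCT TGG TTC ACA TGG ATC TCT GCT ATT GCT AGC — no ATG→stop ORF.
Frame +2: TGC TCG TTA ATC TTC CTT GGT TCA CAT GGA TCT CTG CTA TTG CTA GCA — no ATG→stop ORF.
Frame +3: GCT CGT TAA TCT TCC TTG GTT CAC ATG GAT CTC TGC TAT TGC TAG — ATG at 27, stop TAG at 45 → 21 nt.
Frame -1: TGC TAG CAA TAG CAG AGA TCC ATG TGA ACC AAG GAA GAT TAA CGA GCA — ATG at 22, stop TGA at 25 → 6 nt.
Frame -2: GCT AGC AAT AGC AGA GAT CCA TGT GAA CCA AGG AAG ATT AAC GAG CAT — no ATG→stop ORF.
Frame -3: CTA GCA ATA GCA GAG ATC CAT GTG AAC CAA GGA AGA TTA ACG AGC — no ATG→stop ORF.
Forward-strand max 21 nt; reverse-strand max 6 nt. The forward strand has the longer ORF.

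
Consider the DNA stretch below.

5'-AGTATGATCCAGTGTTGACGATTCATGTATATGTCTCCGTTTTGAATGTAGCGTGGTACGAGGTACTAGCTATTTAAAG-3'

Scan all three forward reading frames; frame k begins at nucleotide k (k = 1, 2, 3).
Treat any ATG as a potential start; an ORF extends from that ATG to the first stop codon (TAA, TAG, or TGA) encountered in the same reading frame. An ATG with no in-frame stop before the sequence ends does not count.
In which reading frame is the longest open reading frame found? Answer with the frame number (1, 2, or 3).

1

Frame 1: AGT ATG ATC CAG TGT TGA CGA TTC ATG TAT ATG TCT CCG TTT TGA ATG TAG CGT GGT ACG AGG TAC TAG CTA TTT AAA — ATG at 4, stop TGA at 16 → 15 nt; ATG at 25, stop TGA at 43 → 21 nt; ATG at 31, stop TGA at 43 → 15 nt; ATG at 46, stop TAG at 49 → 6 nt.
Frame 2: GTA TGA TCC AGT GTT GAC GAT TCA TGT ATA TGT CTC CGT TTT GAA TGT AGC GTG GTA CGA GGT ACT AGC TAT TTA AAG — no ATG→stop ORF.
Frame 3: TAT GAT CCA GTG TTG ACG ATT CAT GTA TAT GTC TCC GTT TTG AAT GTA GCG TGG TAC GAG GTA CTA GCT ATT TAA — no ATG→stop ORF.
Longest ORF is 21 nt in frame 1 (positions 25–45).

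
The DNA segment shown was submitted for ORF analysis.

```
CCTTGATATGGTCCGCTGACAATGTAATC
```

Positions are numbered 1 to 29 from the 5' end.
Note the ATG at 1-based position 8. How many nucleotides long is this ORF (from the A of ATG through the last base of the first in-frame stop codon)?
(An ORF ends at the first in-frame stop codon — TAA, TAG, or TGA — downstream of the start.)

12

Codons from position 8: ATG (8–10), GTC (11–13), CGC (14–16), TGA (17–19).
TGA is the first in-frame stop; ORF spans 8–19, 12 nucleotides.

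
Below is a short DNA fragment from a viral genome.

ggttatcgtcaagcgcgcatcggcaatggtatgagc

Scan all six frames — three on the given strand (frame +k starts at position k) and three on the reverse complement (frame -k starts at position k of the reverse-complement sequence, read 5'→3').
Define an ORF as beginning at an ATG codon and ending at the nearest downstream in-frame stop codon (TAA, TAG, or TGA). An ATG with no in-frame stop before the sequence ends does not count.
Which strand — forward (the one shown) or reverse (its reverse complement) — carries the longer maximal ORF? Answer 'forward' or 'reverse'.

reverse

Reverse complement (5'→3'): GCTCATACCATTGCCGATGCGCGCTTGACGATAACC
Frame +1: GGT TAT CGT CAA GCG CGC ATC GGC AAT GGT ATG AGC — no ATG→stop ORF.
Frame +2: GTT ATC GTC AAG CGC GCA TCG GCA ATG GTA TGA — ATG at 26, stop TGA at 32 → 9 nt.
Frame +3: TTA TCG TCA AGC GCG CAT CGG CAA TGG TAT GAG — no ATG→stop ORF.
Frame -1: GCT CAT ACC ATT GCC GAT GCG CGC TTG ACG ATA ACC — no ATG→stop ORF.
Frame -2: CTC ATA CCA TTG CCG ATG CGC GCT TGA CGA TAA — ATG at 17, stop TGA at 26 → 12 nt.
Frame -3: TCA TAC CAT TGC CGA TGC GCG CTT GAC GAT AAC — no ATG→stop ORF.
Forward-strand max 9 nt; reverse-strand max 12 nt. The reverse strand has the longer ORF.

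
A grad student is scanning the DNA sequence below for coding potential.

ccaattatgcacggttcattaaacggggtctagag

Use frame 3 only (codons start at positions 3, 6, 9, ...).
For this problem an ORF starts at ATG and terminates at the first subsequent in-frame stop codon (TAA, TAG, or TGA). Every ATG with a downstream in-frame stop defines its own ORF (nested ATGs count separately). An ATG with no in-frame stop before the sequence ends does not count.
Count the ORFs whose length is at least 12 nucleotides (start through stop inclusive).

Frame 3: AAT TAT GCA CGG TTC ATT AAA CGG GGT CTA GAG — no ATG→stop ORF.
No ORF reaches 12 nucleotides. Count = 0.

0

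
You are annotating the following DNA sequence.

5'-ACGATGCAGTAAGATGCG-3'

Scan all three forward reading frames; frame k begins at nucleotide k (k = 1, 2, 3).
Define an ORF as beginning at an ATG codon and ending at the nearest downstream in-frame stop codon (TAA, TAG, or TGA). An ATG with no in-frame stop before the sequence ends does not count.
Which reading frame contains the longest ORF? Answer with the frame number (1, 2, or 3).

Frame 1: ACG ATG CAG TAA GAT GCG — ATG at 4, stop TAA at 10 → 9 nt.
Frame 2: CGA TGC AGT AAG ATG — no ATG→stop ORF.
Frame 3: GAT GCA GTA AGA TGC — no ATG→stop ORF.
Longest ORF is 9 nt in frame 1 (positions 4–12).

1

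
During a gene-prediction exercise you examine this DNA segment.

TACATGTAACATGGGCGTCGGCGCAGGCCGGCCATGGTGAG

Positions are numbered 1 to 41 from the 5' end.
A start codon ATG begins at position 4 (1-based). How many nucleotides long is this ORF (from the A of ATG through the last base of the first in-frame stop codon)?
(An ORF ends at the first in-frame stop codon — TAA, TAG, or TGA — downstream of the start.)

Codons from position 4: ATG (4–6), TAA (7–9).
TAA is the first in-frame stop; ORF spans 4–9, 6 nucleotides.

6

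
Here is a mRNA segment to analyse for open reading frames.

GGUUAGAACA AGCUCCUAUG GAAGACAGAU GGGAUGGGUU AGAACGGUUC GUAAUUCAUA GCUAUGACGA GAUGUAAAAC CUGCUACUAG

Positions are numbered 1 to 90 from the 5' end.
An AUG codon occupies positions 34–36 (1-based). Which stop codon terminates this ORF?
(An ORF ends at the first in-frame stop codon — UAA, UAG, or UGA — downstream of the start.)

Codons from position 34: AUG (34–36), GGU (37–39), UAG (40–42).
The first in-frame stop codon is UAG.

UAG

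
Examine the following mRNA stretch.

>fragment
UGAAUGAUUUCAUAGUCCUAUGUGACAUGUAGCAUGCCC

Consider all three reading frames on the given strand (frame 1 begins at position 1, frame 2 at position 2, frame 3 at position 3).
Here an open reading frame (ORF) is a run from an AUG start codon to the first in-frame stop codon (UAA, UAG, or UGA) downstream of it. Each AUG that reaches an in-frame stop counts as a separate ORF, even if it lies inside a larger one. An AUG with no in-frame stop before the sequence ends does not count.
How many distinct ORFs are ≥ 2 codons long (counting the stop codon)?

Frame 1: UGA AUG AUU UCA UAG UCC UAU GUG ACA UGU AGC AUG CCC — AUG at 4, stop UAG at 13 → 12 nt.
Frame 2: GAA UGA UUU CAU AGU CCU AUG UGA CAU GUA GCA UGC — AUG at 20, stop UGA at 23 → 6 nt.
Frame 3: AAU GAU UUC AUA GUC CUA UGU GAC AUG UAG CAU GCC — AUG at 27, stop UAG at 30 → 6 nt.
ORFs ≥ 2 codons: frame 1 4–15 (4 codons), frame 2 20–25 (2 codons), frame 3 27–32 (2 codons). Count = 3.

3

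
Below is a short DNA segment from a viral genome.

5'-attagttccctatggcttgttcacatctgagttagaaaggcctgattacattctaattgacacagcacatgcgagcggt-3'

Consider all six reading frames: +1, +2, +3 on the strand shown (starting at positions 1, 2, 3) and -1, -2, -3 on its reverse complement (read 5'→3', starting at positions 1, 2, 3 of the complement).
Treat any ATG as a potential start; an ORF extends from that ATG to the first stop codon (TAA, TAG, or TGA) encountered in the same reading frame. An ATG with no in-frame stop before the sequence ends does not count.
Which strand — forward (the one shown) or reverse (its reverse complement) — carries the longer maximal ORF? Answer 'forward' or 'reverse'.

Reverse complement (5'→3'): ACCGCTCGCATGTGCTGTGTCAATTAGAATGTAATCAGGCCTTTCTAACTCAGATGTGAACAAGCCATAGGGAACTAAT
Frame +1: ATT AGT TCC CTA TGG CTT GTT CAC ATC TGA GTT AGA AAG GCC TGA TTA CAT TCT AAT TGA CAC AGC ACA TGC GAG CGG — no ATG→stop ORF.
Frame +2: TTA GTT CCC TAT GGC TTG TTC ACA TCT GAG TTA GAA AGG CCT GAT TAC ATT CTA ATT GAC ACA GCA CAT GCG AGC GGT — no ATG→stop ORF.
Frame +3: TAG TTC CCT ATG GCT TGT TCA CAT CTG AGT TAG AAA GGC CTG ATT ACA TTC TAA TTG ACA CAG CAC ATG CGA GCG — ATG at 12, stop TAG at 33 → 24 nt.
Frame -1: ACC GCT CGC ATG TGC TGT GTC AAT TAG AAT GTA ATC AGG CCT TTC TAA CTC AGA TGT GAA CAA GCC ATA GGG AAC TAA — ATG at 10, stop TAG at 25 → 18 nt.
Frame -2: CCG CTC GCA TGT GCT GTG TCA ATT AGA ATG TAA TCA GGC CTT TCT AAC TCA GAT GTG AAC AAG CCA TAG GGA ACT AAT — ATG at 29, stop TAA at 32 → 6 nt.
Frame -3: CGC TCG CAT GTG CTG TGT CAA TTA GAA TGT AAT CAG GCC TTT CTA ACT CAG ATG TGA ACA AGC CAT AGG GAA CTA — ATG at 54, stop TGA at 57 → 6 nt.
Forward-strand max 24 nt; reverse-strand max 18 nt. The forward strand has the longer ORF.

forward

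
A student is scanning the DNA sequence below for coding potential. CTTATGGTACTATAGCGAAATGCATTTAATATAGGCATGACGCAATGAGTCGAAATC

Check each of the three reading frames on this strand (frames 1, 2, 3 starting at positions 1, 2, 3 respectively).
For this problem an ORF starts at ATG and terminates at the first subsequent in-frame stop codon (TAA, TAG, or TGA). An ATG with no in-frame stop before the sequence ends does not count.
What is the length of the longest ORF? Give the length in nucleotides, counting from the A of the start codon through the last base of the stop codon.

15

Frame 1: CTT ATG GTA CTA TAG CGA AAT GCA TTT AAT ATA GGC ATG ACG CAA TGA GTC GAA ATC — ATG at 4, stop TAG at 13 → 12 nt; ATG at 37, stop TGA at 46 → 12 nt.
Frame 2: TTA TGG TAC TAT AGC GAA ATG CAT TTA ATA TAG GCA TGA CGC AAT GAG TCG AAA — ATG at 20, stop TAG at 32 → 15 nt.
Frame 3: TAT GGT ACT ATA GCG AAA TGC ATT TAA TAT AGG CAT GAC GCA ATG AGT CGA AAT — no ATG→stop ORF.
Longest: frame 2, positions 20–34, 15 nt = 5 codons = 4 aa. → 15 nucleotides.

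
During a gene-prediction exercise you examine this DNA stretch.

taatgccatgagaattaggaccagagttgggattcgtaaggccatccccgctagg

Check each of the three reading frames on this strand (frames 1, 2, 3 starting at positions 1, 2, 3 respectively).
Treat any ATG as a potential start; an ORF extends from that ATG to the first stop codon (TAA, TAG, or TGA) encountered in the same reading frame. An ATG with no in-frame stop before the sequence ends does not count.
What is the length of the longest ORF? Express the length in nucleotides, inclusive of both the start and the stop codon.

9

Frame 1: TAA TGC CAT GAG AAT TAG GAC CAG AGT TGG GAT TCG TAA GGC CAT CCC CGC TAG — no ATG→stop ORF.
Frame 2: AAT GCC ATG AGA ATT AGG ACC AGA GTT GGG ATT CGT AAG GCC ATC CCC GCT AGG — no ATG→stop ORF.
Frame 3: ATG CCA TGA GAA TTA GGA CCA GAG TTG GGA TTC GTA AGG CCA TCC CCG CTA — ATG at 3, stop TGA at 9 → 9 nt.
Longest: frame 3, positions 3–11, 9 nt = 3 codons = 2 aa. → 9 nucleotides.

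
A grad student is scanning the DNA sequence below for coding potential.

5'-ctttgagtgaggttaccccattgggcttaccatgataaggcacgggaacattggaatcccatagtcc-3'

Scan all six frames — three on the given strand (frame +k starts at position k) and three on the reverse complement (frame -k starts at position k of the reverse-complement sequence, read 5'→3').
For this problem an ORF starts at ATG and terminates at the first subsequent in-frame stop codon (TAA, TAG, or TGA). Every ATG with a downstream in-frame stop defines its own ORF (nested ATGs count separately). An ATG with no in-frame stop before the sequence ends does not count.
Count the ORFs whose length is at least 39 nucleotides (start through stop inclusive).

Reverse complement (5'→3'): GGACTATGGGATTCCAATGTTCCCGTGCCTTATCATGGTAAGCCCAATGGGGTAACCTCACTCAAAG
Frame +1: CTT TGA GTG AGG TTA CCC CAT TGG GCT TAC CAT GAT AAG GCA CGG GAA CAT TGG AAT CCC ATA GTC — no ATG→stop ORF.
Frame +2: TTT GAG TGA GGT TAC CCC ATT GGG CTT ACC ATG ATA AGG CAC GGG AAC ATT GGA ATC CCA TAG TCC — ATG at 32, stop TAG at 62 → 33 nt.
Frame +3: TTG AGT GAG GTT ACC CCA TTG GGC TTA CCA TGA TAA GGC ACG GGA ACA TTG GAA TCC CAT AGT — no ATG→stop ORF.
Frame -1: GGA CTA TGG GAT TCC AAT GTT CCC GTG CCT TAT CAT GGT AAG CCC AAT GGG GTA ACC TCA CTC AAA — no ATG→stop ORF.
Frame -2: GAC TAT GGG ATT CCA ATG TTC CCG TGC CTT ATC ATG GTA AGC CCA ATG GGG TAA CCT CAC TCA AAG — ATG at 17, stop TAA at 53 → 39 nt; ATG at 35, stop TAA at 53 → 21 nt; ATG at 47, stop TAA at 53 → 9 nt.
Frame -3: ACT ATG GGA TTC CAA TGT TCC CGT GCC TTA TCA TGG TAA GCC CAA TGG GGT AAC CTC ACT CAA — ATG at 6, stop TAA at 39 → 36 nt.
ORFs ≥ 39 nucleotides: frame -2 17–55 (39 nucleotides). Count = 1.

1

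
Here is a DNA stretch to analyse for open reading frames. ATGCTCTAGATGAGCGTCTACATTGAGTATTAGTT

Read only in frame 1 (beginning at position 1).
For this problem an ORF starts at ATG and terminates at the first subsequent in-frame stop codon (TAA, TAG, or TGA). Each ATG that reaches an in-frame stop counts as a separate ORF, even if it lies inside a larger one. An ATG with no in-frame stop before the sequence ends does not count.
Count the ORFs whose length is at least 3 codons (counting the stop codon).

2

Frame 1: ATG CTC TAG ATG AGC GTC TAC ATT GAG TAT TAG — ATG at 1, stop TAG at 7 → 9 nt; ATG at 10, stop TAG at 31 → 24 nt.
ORFs ≥ 3 codons: frame 1 1–9 (3 codons), frame 1 10–33 (8 codons). Count = 2.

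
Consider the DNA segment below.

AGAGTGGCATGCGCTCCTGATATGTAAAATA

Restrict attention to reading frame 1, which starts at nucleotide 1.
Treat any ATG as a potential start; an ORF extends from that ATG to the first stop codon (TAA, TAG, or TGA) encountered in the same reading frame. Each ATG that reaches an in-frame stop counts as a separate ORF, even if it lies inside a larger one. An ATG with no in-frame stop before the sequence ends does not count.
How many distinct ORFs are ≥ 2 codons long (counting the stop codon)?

Frame 1: AGA GTG GCA TGC GCT CCT GAT ATG TAA AAT — ATG at 22, stop TAA at 25 → 6 nt.
ORFs ≥ 2 codons: frame 1 22–27 (2 codons). Count = 1.

1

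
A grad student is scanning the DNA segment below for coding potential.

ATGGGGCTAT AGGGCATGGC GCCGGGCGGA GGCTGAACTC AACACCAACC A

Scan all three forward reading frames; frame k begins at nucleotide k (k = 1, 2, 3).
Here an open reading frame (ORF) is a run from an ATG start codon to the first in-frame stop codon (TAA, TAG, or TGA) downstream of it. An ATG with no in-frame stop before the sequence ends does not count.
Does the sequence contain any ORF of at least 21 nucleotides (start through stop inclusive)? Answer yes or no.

yes

Frame 1: ATG GGG CTA TAG GGC ATG GCG CCG GGC GGA GGC TGA ACT CAA CAC CAA CCA — ATG at 1, stop TAG at 10 → 12 nt; ATG at 16, stop TGA at 34 → 21 nt.
Frame 2: TGG GGC TAT AGG GCA TGG CGC CGG GCG GAG GCT GAA CTC AAC ACC AAC — no ATG→stop ORF.
Frame 3: GGG GCT ATA GGG CAT GGC GCC GGG CGG AGG CTG AAC TCA ACA CCA ACC — no ATG→stop ORF.
Frame 1 has an ORF of 21 nucleotides (positions 16–36) ≥ 21, so yes.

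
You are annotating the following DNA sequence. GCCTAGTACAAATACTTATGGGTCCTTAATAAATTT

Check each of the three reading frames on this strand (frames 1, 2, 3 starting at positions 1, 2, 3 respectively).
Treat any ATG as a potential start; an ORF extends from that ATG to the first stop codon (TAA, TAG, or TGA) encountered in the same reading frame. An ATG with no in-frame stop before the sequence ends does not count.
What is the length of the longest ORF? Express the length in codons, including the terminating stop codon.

4

Frame 1: GCC TAG TAC AAA TAC TTA TGG GTC CTT AAT AAA TTT — no ATG→stop ORF.
Frame 2: CCT AGT ACA AAT ACT TAT GGG TCC TTA ATA AAT — no ATG→stop ORF.
Frame 3: CTA GTA CAA ATA CTT ATG GGT CCT TAA TAA ATT — ATG at 18, stop TAA at 27 → 12 nt.
Longest: frame 3, positions 18–29, 12 nt = 4 codons = 3 aa. → 4 codons.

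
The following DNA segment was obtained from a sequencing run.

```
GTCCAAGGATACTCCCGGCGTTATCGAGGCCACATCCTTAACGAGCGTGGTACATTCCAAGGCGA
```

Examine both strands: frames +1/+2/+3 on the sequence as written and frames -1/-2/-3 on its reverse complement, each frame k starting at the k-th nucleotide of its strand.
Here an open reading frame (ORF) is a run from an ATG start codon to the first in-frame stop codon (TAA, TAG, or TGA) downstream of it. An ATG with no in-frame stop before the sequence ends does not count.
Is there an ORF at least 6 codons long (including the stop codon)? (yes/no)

yes

Reverse complement (5'→3'): TCGCCTTGGAATGTACCACGCTCGTTAAGGATGTGGCCTCGATAACGCCGGGAGTATCCTTGGAC
Frame +1: GTC CAA GGA TAC TCC CGG CGT TAT CGA GGC CAC ATC CTT AAC GAG CGT GGT ACA TTC CAA GGC — no ATG→stop ORF.
Frame +2: TCC AAG GAT ACT CCC GGC GTT ATC GAG GCC ACA TCC TTA ACG AGC GTG GTA CAT TCC AAG GCG — no ATG→stop ORF.
Frame +3: CCA AGG ATA CTC CCG GCG TTA TCG AGG CCA CAT CCT TAA CGA GCG TGG TAC ATT CCA AGG CGA — no ATG→stop ORF.
Frame -1: TCG CCT TGG AAT GTA CCA CGC TCG TTA AGG ATG TGG CCT CGA TAA CGC CGG GAG TAT CCT TGG — ATG at 31, stop TAA at 43 → 15 nt.
Frame -2: CGC CTT GGA ATG TAC CAC GCT CGT TAA GGA TGT GGC CTC GAT AAC GCC GGG AGT ATC CTT GGA — ATG at 11, stop TAA at 26 → 18 nt.
Frame -3: GCC TTG GAA TGT ACC ACG CTC GTT AAG GAT GTG GCC TCG ATA ACG CCG GGA GTA TCC TTG GAC — no ATG→stop ORF.
Frame -2 has an ORF of 6 codons (positions 11–28) ≥ 6, so yes.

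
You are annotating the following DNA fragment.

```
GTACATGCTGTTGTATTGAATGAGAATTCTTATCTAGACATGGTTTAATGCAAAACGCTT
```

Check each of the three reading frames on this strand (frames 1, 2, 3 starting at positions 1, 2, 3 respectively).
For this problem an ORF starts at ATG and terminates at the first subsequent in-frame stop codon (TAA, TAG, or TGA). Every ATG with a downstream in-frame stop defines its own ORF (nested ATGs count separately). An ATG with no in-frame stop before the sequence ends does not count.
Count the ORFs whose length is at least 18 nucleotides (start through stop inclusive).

Frame 1: GTA CAT GCT GTT GTA TTG AAT GAG AAT TCT TAT CTA GAC ATG GTT TAA TGC AAA ACG CTT — ATG at 40, stop TAA at 46 → 9 nt.
Frame 2: TAC ATG CTG TTG TAT TGA ATG AGA ATT CTT ATC TAG ACA TGG TTT AAT GCA AAA CGC — ATG at 5, stop TGA at 17 → 15 nt; ATG at 20, stop TAG at 35 → 18 nt.
Frame 3: ACA TGC TGT TGT ATT GAA TGA GAA TTC TTA TCT AGA CAT GGT TTA ATG CAA AAC GCT — no ATG→stop ORF.
ORFs ≥ 18 nucleotides: frame 2 20–37 (18 nucleotides). Count = 1.

1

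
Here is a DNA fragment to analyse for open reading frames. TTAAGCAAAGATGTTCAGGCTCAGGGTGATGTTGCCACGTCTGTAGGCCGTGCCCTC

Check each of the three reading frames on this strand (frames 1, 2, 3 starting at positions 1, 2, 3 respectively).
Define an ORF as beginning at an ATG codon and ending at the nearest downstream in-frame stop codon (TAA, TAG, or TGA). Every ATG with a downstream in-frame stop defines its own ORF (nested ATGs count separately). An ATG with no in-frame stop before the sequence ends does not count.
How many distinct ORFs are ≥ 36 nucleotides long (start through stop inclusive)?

Frame 1: TTA AGC AAA GAT GTT CAG GCT CAG GGT GAT GTT GCC ACG TCT GTA GGC CGT GCC CTC — no ATG→stop ORF.
Frame 2: TAA GCA AAG ATG TTC AGG CTC AGG GTG ATG TTG CCA CGT CTG TAG GCC GTG CCC — ATG at 11, stop TAG at 44 → 36 nt; ATG at 29, stop TAG at 44 → 18 nt.
Frame 3: AAG CAA AGA TGT TCA GGC TCA GGG TGA TGT TGC CAC GTC TGT AGG CCG TGC CCT — no ATG→stop ORF.
ORFs ≥ 36 nucleotides: frame 2 11–46 (36 nucleotides). Count = 1.

1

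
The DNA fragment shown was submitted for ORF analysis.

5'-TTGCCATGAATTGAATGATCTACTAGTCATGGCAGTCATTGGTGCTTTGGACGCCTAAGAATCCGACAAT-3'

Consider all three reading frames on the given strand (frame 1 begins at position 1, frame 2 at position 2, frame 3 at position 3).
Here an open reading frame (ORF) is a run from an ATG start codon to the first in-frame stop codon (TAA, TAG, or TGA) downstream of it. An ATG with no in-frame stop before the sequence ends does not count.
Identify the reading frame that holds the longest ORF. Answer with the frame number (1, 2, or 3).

2

Frame 1: TTG CCA TGA ATT GAA TGA TCT ACT AGT CAT GGC AGT CAT TGG TGC TTT GGA CGC CTA AGA ATC CGA CAA — no ATG→stop ORF.
Frame 2: TGC CAT GAA TTG AAT GAT CTA CTA GTC ATG GCA GTC ATT GGT GCT TTG GAC GCC TAA GAA TCC GAC AAT — ATG at 29, stop TAA at 56 → 30 nt.
Frame 3: GCC ATG AAT TGA ATG ATC TAC TAG TCA TGG CAG TCA TTG GTG CTT TGG ACG CCT AAG AAT CCG ACA — ATG at 6, stop TGA at 12 → 9 nt; ATG at 15, stop TAG at 24 → 12 nt.
Longest ORF is 30 nt in frame 2 (positions 29–58).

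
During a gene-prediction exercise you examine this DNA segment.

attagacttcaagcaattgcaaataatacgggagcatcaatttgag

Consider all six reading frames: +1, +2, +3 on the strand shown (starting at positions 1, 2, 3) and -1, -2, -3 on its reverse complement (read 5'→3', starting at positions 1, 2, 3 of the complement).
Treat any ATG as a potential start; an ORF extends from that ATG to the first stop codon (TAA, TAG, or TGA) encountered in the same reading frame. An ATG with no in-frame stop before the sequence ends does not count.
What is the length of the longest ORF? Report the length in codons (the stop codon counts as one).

12

Reverse complement (5'→3'): CTCAAATTGATGCTCCCGTATTATTTGCAATTGCTTGAAGTCTAAT
Frame +1: ATT AGA CTT CAA GCA ATT GCA AAT AAT ACG GGA GCA TCA ATT TGA — no ATG→stop ORF.
Frame +2: TTA GAC TTC AAG CAA TTG CAA ATA ATA CGG GAG CAT CAA TTT GAG — no ATG→stop ORF.
Frame +3: TAG ACT TCA AGC AAT TGC AAA TAA TAC GGG AGC ATC AAT TTG — no ATG→stop ORF.
Frame -1: CTC AAA TTG ATG CTC CCG TAT TAT TTG CAA TTG CTT GAA GTC TAA — ATG at 10, stop TAA at 43 → 36 nt.
Frame -2: TCA AAT TGA TGC TCC CGT ATT ATT TGC AAT TGC TTG AAG TCT AAT — no ATG→stop ORF.
Frame -3: CAA ATT GAT GCT CCC GTA TTA TTT GCA ATT GCT TGA AGT CTA — no ATG→stop ORF.
Longest: frame -1, positions 10–45, 36 nt = 12 codons = 11 aa. → 12 codons.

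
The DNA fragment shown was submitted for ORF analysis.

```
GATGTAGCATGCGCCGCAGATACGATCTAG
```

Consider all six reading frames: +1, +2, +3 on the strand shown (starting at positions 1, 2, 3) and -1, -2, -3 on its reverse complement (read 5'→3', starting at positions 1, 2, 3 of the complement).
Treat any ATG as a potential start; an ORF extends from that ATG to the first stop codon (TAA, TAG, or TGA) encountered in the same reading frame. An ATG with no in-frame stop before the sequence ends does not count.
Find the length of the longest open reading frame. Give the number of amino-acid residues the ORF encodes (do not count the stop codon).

1

Reverse complement (5'→3'): CTAGATCGTATCTGCGGCGCATGCTACATC
Frame +1: GAT GTA GCA TGC GCC GCA GAT ACG ATC TAG — no ATG→stop ORF.
Frame +2: ATG TAG CAT GCG CCG CAG ATA CGA TCT — ATG at 2, stop TAG at 5 → 6 nt.
Frame +3: TGT AGC ATG CGC CGC AGA TAC GAT CTA — no ATG→stop ORF.
Frame -1: CTA GAT CGT ATC TGC GGC GCA TGC TAC ATC — no ATG→stop ORF.
Frame -2: TAG ATC GTA TCT GCG GCG CAT GCT ACA — no ATG→stop ORF.
Frame -3: AGA TCG TAT CTG CGG CGC ATG CTA CAT — no ATG→stop ORF.
Longest: frame +2, positions 2–7, 6 nt = 2 codons = 1 aa. → 1 amino acids.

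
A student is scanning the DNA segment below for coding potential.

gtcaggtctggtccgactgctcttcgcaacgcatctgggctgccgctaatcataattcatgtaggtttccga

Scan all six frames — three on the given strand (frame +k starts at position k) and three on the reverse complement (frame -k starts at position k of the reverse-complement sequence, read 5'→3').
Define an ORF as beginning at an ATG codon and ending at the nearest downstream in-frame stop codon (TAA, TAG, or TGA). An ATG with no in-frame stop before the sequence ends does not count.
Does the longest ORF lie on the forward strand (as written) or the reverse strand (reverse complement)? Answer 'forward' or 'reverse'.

Reverse complement (5'→3'): TCGGAAACCTACATGAATTATGATTAGCGGCAGCCCAGATGCGTTGCGAAGAGCAGTCGGACCAGACCTGAC
Frame +1: GTC AGG TCT GGT CCG ACT GCT CTT CGC AAC GCA TCT GGG CTG CCG CTA ATC ATA ATT CAT GTA GGT TTC CGA — no ATG→stop ORF.
Frame +2: TCA GGT CTG GTC CGA CTG CTC TTC GCA ACG CAT CTG GGC TGC CGC TAA TCA TAA TTC ATG TAG GTT TCC — ATG at 59, stop TAG at 62 → 6 nt.
Frame +3: CAG GTC TGG TCC GAC TGC TCT TCG CAA CGC ATC TGG GCT GCC GCT AAT CAT AAT TCA TGT AGG TTT CCG — no ATG→stop ORF.
Frame -1: TCG GAA ACC TAC ATG AAT TAT GAT TAG CGG CAG CCC AGA TGC GTT GCG AAG AGC AGT CGG ACC AGA CCT GAC — ATG at 13, stop TAG at 25 → 15 nt.
Frame -2: CGG AAA CCT ACA TGA ATT ATG ATT AGC GGC AGC CCA GAT GCG TTG CGA AGA GCA GTC GGA CCA GAC CTG — no ATG→stop ORF.
Frame -3: GGA AAC CTA CAT GAA TTA TGA TTA GCG GCA GCC CAG ATG CGT TGC GAA GAG CAG TCG GAC CAG ACC TGA — ATG at 39, stop TGA at 69 → 33 nt.
Forward-strand max 6 nt; reverse-strand max 33 nt. The reverse strand has the longer ORF.

reverse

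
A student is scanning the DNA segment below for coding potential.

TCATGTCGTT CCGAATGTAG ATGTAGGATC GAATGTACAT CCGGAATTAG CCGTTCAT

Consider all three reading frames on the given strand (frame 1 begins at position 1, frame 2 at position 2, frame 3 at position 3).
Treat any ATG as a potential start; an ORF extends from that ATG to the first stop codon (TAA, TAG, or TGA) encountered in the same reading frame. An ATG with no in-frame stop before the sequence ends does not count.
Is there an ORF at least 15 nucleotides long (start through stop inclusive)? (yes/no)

yes

Frame 1: TCA TGT CGT TCC GAA TGT AGA TGT AGG ATC GAA TGT ACA TCC GGA ATT AGC CGT TCA — no ATG→stop ORF.
Frame 2: CAT GTC GTT CCG AAT GTA GAT GTA GGA TCG AAT GTA CAT CCG GAA TTA GCC GTT CAT — no ATG→stop ORF.
Frame 3: ATG TCG TTC CGA ATG TAG ATG TAG GAT CGA ATG TAC ATC CGG AAT TAG CCG TTC — ATG at 3, stop TAG at 18 → 18 nt; ATG at 15, stop TAG at 18 → 6 nt; ATG at 21, stop TAG at 24 → 6 nt; ATG at 33, stop TAG at 48 → 18 nt.
Frame 3 has an ORF of 18 nucleotides (positions 3–20) ≥ 15, so yes.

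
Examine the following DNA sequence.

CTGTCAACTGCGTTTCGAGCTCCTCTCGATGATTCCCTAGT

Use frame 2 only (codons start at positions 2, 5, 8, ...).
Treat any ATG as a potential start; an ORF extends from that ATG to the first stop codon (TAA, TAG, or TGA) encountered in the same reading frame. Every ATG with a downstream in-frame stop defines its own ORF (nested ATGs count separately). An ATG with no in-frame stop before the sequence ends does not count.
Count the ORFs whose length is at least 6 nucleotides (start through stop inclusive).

1

Frame 2: TGT CAA CTG CGT TTC GAG CTC CTC TCG ATG ATT CCC TAG — ATG at 29, stop TAG at 38 → 12 nt.
ORFs ≥ 6 nucleotides: frame 2 29–40 (12 nucleotides). Count = 1.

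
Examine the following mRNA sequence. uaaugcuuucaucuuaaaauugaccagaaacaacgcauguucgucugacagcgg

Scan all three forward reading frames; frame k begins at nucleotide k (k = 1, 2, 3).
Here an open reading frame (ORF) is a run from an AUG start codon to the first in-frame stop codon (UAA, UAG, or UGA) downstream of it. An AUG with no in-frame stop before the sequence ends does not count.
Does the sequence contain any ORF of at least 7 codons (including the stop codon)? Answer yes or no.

Frame 1: UAA UGC UUU CAU CUU AAA AUU GAC CAG AAA CAA CGC AUG UUC GUC UGA CAG CGG — AUG at 37, stop UGA at 46 → 12 nt.
Frame 2: AAU GCU UUC AUC UUA AAA UUG ACC AGA AAC AAC GCA UGU UCG UCU GAC AGC — no AUG→stop ORF.
Frame 3: AUG CUU UCA UCU UAA AAU UGA CCA GAA ACA ACG CAU GUU CGU CUG ACA GCG — AUG at 3, stop UAA at 15 → 15 nt.
Largest ORF found is 5 codons < 7, so no.

no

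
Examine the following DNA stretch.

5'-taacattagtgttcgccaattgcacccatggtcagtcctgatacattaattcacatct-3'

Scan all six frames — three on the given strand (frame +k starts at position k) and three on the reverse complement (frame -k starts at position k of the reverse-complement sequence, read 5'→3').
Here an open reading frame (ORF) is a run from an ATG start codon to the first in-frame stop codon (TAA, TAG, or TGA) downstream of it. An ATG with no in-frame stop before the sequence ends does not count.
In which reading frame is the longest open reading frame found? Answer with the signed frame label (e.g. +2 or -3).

-3

Reverse complement (5'→3'): AGATGTGAATTAATGTATCAGGACTGACCATGGGTGCAATTGGCGAACACTAATGTTA
Frame +1: TAA CAT TAG TGT TCG CCA ATT GCA CCC ATG GTC AGT CCT GAT ACA TTA ATT CAC ATC — no ATG→stop ORF.
Frame +2: AAC ATT AGT GTT CGC CAA TTG CAC CCA TGG TCA GTC CTG ATA CAT TAA TTC ACA TCT — no ATG→stop ORF.
Frame +3: ACA TTA GTG TTC GCC AAT TGC ACC CAT GGT CAG TCC TGA TAC ATT AAT TCA CAT — no ATG→stop ORF.
Frame -1: AGA TGT GAA TTA ATG TAT CAG GAC TGA CCA TGG GTG CAA TTG GCG AAC ACT AAT GTT — ATG at 13, stop TGA at 25 → 15 nt.
Frame -2: GAT GTG AAT TAA TGT ATC AGG ACT GAC CAT GGG TGC AAT TGG CGA ACA CTA ATG TTA — no ATG→stop ORF.
Frame -3: ATG TGA ATT AAT GTA TCA GGA CTG ACC ATG GGT GCA ATT GGC GAA CAC TAA TGT — ATG at 3, stop TGA at 6 → 6 nt; ATG at 30, stop TAA at 51 → 24 nt.
Longest ORF is 24 nt in frame -3 (positions 30–53).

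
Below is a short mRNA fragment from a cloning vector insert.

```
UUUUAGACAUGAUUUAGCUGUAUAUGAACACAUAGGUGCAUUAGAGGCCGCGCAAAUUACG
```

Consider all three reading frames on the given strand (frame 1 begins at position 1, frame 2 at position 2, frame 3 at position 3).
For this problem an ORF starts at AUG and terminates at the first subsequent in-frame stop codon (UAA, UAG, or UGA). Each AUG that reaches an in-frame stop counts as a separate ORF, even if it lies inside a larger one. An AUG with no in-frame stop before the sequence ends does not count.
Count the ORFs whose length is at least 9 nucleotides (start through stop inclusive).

Frame 1: UUU UAG ACA UGA UUU AGC UGU AUA UGA ACA CAU AGG UGC AUU AGA GGC CGC GCA AAU UAC — no AUG→stop ORF.
Frame 2: UUU AGA CAU GAU UUA GCU GUA UAU GAA CAC AUA GGU GCA UUA GAG GCC GCG CAA AUU ACG — no AUG→stop ORF.
Frame 3: UUA GAC AUG AUU UAG CUG UAU AUG AAC ACA UAG GUG CAU UAG AGG CCG CGC AAA UUA — AUG at 9, stop UAG at 15 → 9 nt; AUG at 24, stop UAG at 33 → 12 nt.
ORFs ≥ 9 nucleotides: frame 3 9–17 (9 nucleotides), frame 3 24–35 (12 nucleotides). Count = 2.

2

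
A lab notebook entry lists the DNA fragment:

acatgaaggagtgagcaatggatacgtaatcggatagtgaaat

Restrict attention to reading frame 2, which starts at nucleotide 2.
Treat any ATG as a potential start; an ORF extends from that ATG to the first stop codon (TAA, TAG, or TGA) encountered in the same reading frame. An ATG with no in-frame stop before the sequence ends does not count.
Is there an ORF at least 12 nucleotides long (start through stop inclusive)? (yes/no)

Frame 2: CAT GAA GGA GTG AGC AAT GGA TAC GTA ATC GGA TAG TGA AAT — no ATG→stop ORF.
Largest ORF found is 0 nucleotides < 12, so no.

no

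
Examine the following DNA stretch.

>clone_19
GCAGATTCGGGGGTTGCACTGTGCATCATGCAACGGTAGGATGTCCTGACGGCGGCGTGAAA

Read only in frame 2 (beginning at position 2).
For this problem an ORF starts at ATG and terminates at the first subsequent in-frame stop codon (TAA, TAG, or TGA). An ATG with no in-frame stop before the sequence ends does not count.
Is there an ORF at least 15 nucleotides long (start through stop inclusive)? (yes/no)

no

Frame 2: CAG ATT CGG GGG TTG CAC TGT GCA TCA TGC AAC GGT AGG ATG TCC TGA CGG CGG CGT GAA — ATG at 41, stop TGA at 47 → 9 nt.
Largest ORF found is 9 nucleotides < 15, so no.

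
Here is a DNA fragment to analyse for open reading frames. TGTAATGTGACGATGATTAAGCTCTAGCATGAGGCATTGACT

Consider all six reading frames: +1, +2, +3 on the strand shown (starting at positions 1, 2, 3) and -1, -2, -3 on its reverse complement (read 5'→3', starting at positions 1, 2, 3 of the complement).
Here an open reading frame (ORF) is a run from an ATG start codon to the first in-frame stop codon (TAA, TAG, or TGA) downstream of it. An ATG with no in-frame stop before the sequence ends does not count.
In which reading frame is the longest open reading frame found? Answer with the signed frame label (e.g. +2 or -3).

Reverse complement (5'→3'): AGTCAATGCCTCATGCTAGAGCTTAATCATCGTCACATTACA
Frame +1: TGT AAT GTG ACG ATG ATT AAG CTC TAG CAT GAG GCA TTG ACT — ATG at 13, stop TAG at 25 → 15 nt.
Frame +2: GTA ATG TGA CGA TGA TTA AGC TCT AGC ATG AGG CAT TGA — ATG at 5, stop TGA at 8 → 6 nt; ATG at 29, stop TGA at 38 → 12 nt.
Frame +3: TAA TGT GAC GAT GAT TAA GCT CTA GCA TGA GGC ATT GAC — no ATG→stop ORF.
Frame -1: AGT CAA TGC CTC ATG CTA GAG CTT AAT CAT CGT CAC ATT ACA — no ATG→stop ORF.
Frame -2: GTC AAT GCC TCA TGC TAG AGC TTA ATC ATC GTC ACA TTA — no ATG→stop ORF.
Frame -3: TCA ATG CCT CAT GCT AGA GCT TAA TCA TCG TCA CAT TAC — ATG at 6, stop TAA at 24 → 21 nt.
Longest ORF is 21 nt in frame -3 (positions 6–26).

-3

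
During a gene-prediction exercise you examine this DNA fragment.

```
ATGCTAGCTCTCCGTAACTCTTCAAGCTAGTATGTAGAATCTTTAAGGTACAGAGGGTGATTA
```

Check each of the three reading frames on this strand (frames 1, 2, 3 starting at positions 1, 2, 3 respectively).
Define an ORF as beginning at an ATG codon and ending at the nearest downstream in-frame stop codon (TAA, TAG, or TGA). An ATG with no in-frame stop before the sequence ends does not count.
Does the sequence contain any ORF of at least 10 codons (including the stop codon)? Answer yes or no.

yes

Frame 1: ATG CTA GCT CTC CGT AAC TCT TCA AGC TAG TAT GTA GAA TCT TTA AGG TAC AGA GGG TGA TTA — ATG at 1, stop TAG at 28 → 30 nt.
Frame 2: TGC TAG CTC TCC GTA ACT CTT CAA GCT AGT ATG TAG AAT CTT TAA GGT ACA GAG GGT GAT — ATG at 32, stop TAG at 35 → 6 nt.
Frame 3: GCT AGC TCT CCG TAA CTC TTC AAG CTA GTA TGT AGA ATC TTT AAG GTA CAG AGG GTG ATT — no ATG→stop ORF.
Frame 1 has an ORF of 10 codons (positions 1–30) ≥ 10, so yes.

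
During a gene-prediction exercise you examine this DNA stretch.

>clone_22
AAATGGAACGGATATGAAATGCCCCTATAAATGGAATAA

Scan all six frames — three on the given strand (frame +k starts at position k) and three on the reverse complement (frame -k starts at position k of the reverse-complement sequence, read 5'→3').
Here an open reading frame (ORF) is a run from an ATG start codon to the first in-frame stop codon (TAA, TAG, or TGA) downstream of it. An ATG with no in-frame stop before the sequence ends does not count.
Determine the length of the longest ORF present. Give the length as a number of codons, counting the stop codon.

5

Reverse complement (5'→3'): TTATTCCATTTATAGGGGCATTTCATATCCGTTCCATTT
Frame +1: AAA TGG AAC GGA TAT GAA ATG CCC CTA TAA ATG GAA TAA — ATG at 19, stop TAA at 28 → 12 nt; ATG at 31, stop TAA at 37 → 9 nt.
Frame +2: AAT GGA ACG GAT ATG AAA TGC CCC TAT AAA TGG AAT — no ATG→stop ORF.
Frame +3: ATG GAA CGG ATA TGA AAT GCC CCT ATA AAT GGA ATA — ATG at 3, stop TGA at 15 → 15 nt.
Frame -1: TTA TTC CAT TTA TAG GGG CAT TTC ATA TCC GTT CCA TTT — no ATG→stop ORF.
Frame -2: TAT TCC ATT TAT AGG GGC ATT TCA TAT CCG TTC CAT — no ATG→stop ORF.
Frame -3: ATT CCA TTT ATA GGG GCA TTT CAT ATC CGT TCC ATT — no ATG→stop ORF.
Longest: frame +3, positions 3–17, 15 nt = 5 codons = 4 aa. → 5 codons.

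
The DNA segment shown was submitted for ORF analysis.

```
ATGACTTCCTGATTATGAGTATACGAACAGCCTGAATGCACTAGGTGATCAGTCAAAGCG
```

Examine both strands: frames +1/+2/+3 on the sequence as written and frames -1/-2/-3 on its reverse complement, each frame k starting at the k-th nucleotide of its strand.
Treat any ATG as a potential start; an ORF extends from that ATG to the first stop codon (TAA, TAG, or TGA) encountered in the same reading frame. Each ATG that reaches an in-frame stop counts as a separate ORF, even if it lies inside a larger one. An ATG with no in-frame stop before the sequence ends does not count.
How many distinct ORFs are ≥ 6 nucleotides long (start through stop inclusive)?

Reverse complement (5'→3'): CGCTTTGACTGATCACCTAGTGCATTCAGGCTGTTCGTATACTCATAATCAGGAAGTCAT
Frame +1: ATG ACT TCC TGA TTA TGA GTA TAC GAA CAG CCT GAA TGC ACT AGG TGA TCA GTC AAA GCG — ATG at 1, stop TGA at 10 → 12 nt.
Frame +2: TGA CTT CCT GAT TAT GAG TAT ACG AAC AGC CTG AAT GCA CTA GGT GAT CAG TCA AAG — no ATG→stop ORF.
Frame +3: GAC TTC CTG ATT ATG AGT ATA CGA ACA GCC TGA ATG CAC TAG GTG ATC AGT CAA AGC — ATG at 15, stop TGA at 33 → 21 nt; ATG at 36, stop TAG at 42 → 9 nt.
Frame -1: CGC TTT GAC TGA TCA CCT AGT GCA TTC AGG CTG TTC GTA TAC TCA TAA TCA GGA AGT CAT — no ATG→stop ORF.
Frame -2: GCT TTG ACT GAT CAC CTA GTG CAT TCA GGC TGT TCG TAT ACT CAT AAT CAG GAA GTC — no ATG→stop ORF.
Frame -3: CTT TGA CTG ATC ACC TAG TGC ATT CAG GCT GTT CGT ATA CTC ATA ATC AGG AAG TCA — no ATG→stop ORF.
ORFs ≥ 6 nucleotides: frame +1 1–12 (12 nucleotides), frame +3 15–35 (21 nucleotides), frame +3 36–44 (9 nucleotides). Count = 3.

3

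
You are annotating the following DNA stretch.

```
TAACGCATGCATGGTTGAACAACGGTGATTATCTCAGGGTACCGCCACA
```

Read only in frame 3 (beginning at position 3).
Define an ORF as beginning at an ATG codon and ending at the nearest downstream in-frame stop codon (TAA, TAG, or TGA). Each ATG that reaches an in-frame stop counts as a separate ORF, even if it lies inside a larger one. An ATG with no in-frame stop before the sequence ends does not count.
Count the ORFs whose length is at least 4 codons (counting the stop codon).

Frame 3: ACG CAT GCA TGG TTG AAC AAC GGT GAT TAT CTC AGG GTA CCG CCA — no ATG→stop ORF.
No ORF reaches 4 codons. Count = 0.

0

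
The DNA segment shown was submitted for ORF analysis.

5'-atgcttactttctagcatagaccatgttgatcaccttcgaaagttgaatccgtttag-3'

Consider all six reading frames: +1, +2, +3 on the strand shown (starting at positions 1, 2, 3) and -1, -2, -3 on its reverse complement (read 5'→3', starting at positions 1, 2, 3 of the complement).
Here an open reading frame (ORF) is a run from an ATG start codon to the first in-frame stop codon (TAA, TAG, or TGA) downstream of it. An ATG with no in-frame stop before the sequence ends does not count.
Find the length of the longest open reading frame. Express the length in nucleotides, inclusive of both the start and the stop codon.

24

Reverse complement (5'→3'): CTAAACGGATTCAACTTTCGAAGGTGATCAACATGGTCTATGCTAGAAAGTAAGCAT
Frame +1: ATG CTT ACT TTC TAG CAT AGA CCA TGT TGA TCA CCT TCG AAA GTT GAA TCC GTT TAG — ATG at 1, stop TAG at 13 → 15 nt.
Frame +2: TGC TTA CTT TCT AGC ATA GAC CAT GTT GAT CAC CTT CGA AAG TTG AAT CCG TTT — no ATG→stop ORF.
Frame +3: GCT TAC TTT CTA GCA TAG ACC ATG TTG ATC ACC TTC GAA AGT TGA ATC CGT TTA — ATG at 24, stop TGA at 45 → 24 nt.
Frame -1: CTA AAC GGA TTC AAC TTT CGA AGG TGA TCA ACA TGG TCT ATG CTA GAA AGT AAG CAT — no ATG→stop ORF.
Frame -2: TAA ACG GAT TCA ACT TTC GAA GGT GAT CAA CAT GGT CTA TGC TAG AAA GTA AGC — no ATG→stop ORF.
Frame -3: AAA CGG ATT CAA CTT TCG AAG GTG ATC AAC ATG GTC TAT GCT AGA AAG TAA GCA — ATG at 33, stop TAA at 51 → 21 nt.
Longest: frame +3, positions 24–47, 24 nt = 8 codons = 7 aa. → 24 nucleotides.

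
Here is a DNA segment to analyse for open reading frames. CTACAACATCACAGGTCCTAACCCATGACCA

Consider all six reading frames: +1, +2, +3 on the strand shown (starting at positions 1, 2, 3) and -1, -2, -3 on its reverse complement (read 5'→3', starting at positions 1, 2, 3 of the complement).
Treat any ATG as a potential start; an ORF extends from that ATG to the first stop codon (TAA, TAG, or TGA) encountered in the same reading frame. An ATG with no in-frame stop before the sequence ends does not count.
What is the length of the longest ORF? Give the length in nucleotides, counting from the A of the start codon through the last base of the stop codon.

Reverse complement (5'→3'): TGGTCATGGGTTAGGACCTGTGATGTTGTAG
Frame +1: CTA CAA CAT CAC AGG TCC TAA CCC ATG ACC — no ATG→stop ORF.
Frame +2: TAC AAC ATC ACA GGT CCT AAC CCA TGA CCA — no ATG→stop ORF.
Frame +3: ACA ACA TCA CAG GTC CTA ACC CAT GAC — no ATG→stop ORF.
Frame -1: TGG TCA TGG GTT AGG ACC TGT GAT GTT GTA — no ATG→stop ORF.
Frame -2: GGT CAT GGG TTA GGA CCT GTG ATG TTG TAG — ATG at 23, stop TAG at 29 → 9 nt.
Frame -3: GTC ATG GGT TAG GAC CTG TGA TGT TGT — ATG at 6, stop TAG at 12 → 9 nt.
Longest: frame -2, positions 23–31, 9 nt = 3 codons = 2 aa. → 9 nucleotides.

9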